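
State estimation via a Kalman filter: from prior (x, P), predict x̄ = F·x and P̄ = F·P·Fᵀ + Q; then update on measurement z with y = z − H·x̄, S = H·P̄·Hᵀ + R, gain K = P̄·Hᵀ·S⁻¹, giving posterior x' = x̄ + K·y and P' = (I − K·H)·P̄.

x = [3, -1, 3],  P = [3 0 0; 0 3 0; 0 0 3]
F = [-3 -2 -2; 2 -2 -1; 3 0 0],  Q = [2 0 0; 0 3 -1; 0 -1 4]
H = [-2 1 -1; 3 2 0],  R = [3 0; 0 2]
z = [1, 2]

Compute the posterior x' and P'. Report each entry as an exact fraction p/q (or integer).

x' = [-31726/35745, 83611/35745, 31068/11915]
P' = [69214/35745 -99184/35745 -65432/11915; -99184/35745 159559/35745 98862/11915; -65432/11915 98862/11915 215683/11915]

x̄ = F·x = [-13, 5, 9]
P̄ = F·P·Fᵀ + Q = [53 0 -27; 0 30 17; -27 17 31]
y = z − H·x̄ = [-21, 31]
S = H·P̄·Hᵀ + R = [134 -211; -211 599]
K = P̄·Hᵀ·S⁻¹ = [-13772/35745 4637/35745; 20447/35745 10783/35745; 4681/11915 714/11915]
x' = x̄ + K·y = [-31726/35745, 83611/35745, 31068/11915]
P' = (I − K·H)·P̄ = [69214/35745 -99184/35745 -65432/11915; -99184/35745 159559/35745 98862/11915; -65432/11915 98862/11915 215683/11915]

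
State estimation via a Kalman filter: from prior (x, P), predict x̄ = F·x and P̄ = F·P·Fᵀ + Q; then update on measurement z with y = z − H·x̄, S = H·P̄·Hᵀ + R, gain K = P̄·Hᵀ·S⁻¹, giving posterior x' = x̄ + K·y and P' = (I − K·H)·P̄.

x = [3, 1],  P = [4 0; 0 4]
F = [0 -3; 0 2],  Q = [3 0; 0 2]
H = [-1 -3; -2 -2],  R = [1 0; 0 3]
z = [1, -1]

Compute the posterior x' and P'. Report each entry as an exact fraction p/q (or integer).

x̄ = F·x = [-3, 2]
P̄ = F·P·Fᵀ + Q = [39 -24; -24 18]
y = z − H·x̄ = [4, -3]
S = H·P̄·Hᵀ + R = [58 -6; -6 39]
K = P̄·Hᵀ·S⁻¹ = [369/742 -257/371; -183/371 86/371]
x' = x̄ + K·y = [396/371, -248/371]
P' = (I − K·H)·P̄ = [1341/742 -285/371; -285/371 156/371]

x' = [396/371, -248/371]
P' = [1341/742 -285/371; -285/371 156/371]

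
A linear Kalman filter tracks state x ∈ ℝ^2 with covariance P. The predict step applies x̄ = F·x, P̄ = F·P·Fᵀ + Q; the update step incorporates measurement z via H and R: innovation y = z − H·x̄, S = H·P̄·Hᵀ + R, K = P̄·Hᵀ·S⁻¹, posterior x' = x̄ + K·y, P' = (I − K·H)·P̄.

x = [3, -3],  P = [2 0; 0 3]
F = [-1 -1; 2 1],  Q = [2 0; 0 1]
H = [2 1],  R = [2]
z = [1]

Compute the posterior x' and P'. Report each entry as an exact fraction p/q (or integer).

x' = [-1, 23/7]
P' = [7/2 -6; -6 82/7]

x̄ = F·x = [0, 3]
P̄ = F·P·Fᵀ + Q = [7 -7; -7 12]
y = z − H·x̄ = [-2]
S = H·P̄·Hᵀ + R = [14]
K = P̄·Hᵀ·S⁻¹ = [1/2; -1/7]
x' = x̄ + K·y = [-1, 23/7]
P' = (I − K·H)·P̄ = [7/2 -6; -6 82/7]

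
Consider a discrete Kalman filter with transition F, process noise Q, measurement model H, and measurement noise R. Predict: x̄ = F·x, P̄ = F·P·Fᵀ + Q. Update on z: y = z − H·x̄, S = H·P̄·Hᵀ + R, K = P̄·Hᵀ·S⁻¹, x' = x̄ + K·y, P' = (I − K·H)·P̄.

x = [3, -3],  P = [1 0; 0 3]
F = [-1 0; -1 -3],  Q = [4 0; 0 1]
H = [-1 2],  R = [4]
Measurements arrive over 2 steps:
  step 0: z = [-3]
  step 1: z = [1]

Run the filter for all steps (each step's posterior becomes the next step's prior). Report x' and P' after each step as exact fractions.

step 0: x' = [-309/121, -300/121], P' = [596/121 292/121; 292/121 260/121]
step 1: x' = [1/2, 1895/1864], P' = [7 15/4; 15/4 11063/3728]

step 0: x̄ = F·x = [-3, 6]
step 0: P̄ = F·P·Fᵀ + Q = [5 1; 1 29]
step 0: y = z − H·x̄ = [-18]
step 0: S = H·P̄·Hᵀ + R = [121]
step 0: K = P̄·Hᵀ·S⁻¹ = [-3/121; 57/121]
step 0: x' = x̄ + K·y = [-309/121, -300/121]
step 0: P' = (I − K·H)·P̄ = [596/121 292/121; 292/121 260/121]
step 1: x̄ = F·x = [309/121, 1209/121]
step 1: P̄ = F·P·Fᵀ + Q = [1080/121 1472/121; 1472/121 4809/121]
step 1: y = z − H·x̄ = [-1988/121]
step 1: S = H·P̄·Hᵀ + R = [14912/121]
step 1: K = P̄·Hᵀ·S⁻¹ = [1/8; 4073/7456]
step 1: x' = x̄ + K·y = [1/2, 1895/1864]
step 1: P' = (I − K·H)·P̄ = [7 15/4; 15/4 11063/3728]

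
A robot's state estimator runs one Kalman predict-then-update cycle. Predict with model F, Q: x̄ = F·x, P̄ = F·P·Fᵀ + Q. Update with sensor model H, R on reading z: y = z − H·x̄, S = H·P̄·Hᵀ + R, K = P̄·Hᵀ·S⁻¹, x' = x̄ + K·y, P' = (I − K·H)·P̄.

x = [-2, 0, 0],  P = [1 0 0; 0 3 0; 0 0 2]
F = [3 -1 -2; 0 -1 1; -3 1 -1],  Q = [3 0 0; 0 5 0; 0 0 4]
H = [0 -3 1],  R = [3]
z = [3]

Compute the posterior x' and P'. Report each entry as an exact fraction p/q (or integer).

x̄ = F·x = [-6, 0, 6]
P̄ = F·P·Fᵀ + Q = [23 -1 -8; -1 10 -5; -8 -5 18]
y = z − H·x̄ = [-3]
S = H·P̄·Hᵀ + R = [141]
K = P̄·Hᵀ·S⁻¹ = [-5/141; -35/141; 11/47]
x' = x̄ + K·y = [-277/47, 35/47, 249/47]
P' = (I − K·H)·P̄ = [3218/141 -316/141 -321/47; -316/141 185/141 150/47; -321/47 150/47 483/47]

x' = [-277/47, 35/47, 249/47]
P' = [3218/141 -316/141 -321/47; -316/141 185/141 150/47; -321/47 150/47 483/47]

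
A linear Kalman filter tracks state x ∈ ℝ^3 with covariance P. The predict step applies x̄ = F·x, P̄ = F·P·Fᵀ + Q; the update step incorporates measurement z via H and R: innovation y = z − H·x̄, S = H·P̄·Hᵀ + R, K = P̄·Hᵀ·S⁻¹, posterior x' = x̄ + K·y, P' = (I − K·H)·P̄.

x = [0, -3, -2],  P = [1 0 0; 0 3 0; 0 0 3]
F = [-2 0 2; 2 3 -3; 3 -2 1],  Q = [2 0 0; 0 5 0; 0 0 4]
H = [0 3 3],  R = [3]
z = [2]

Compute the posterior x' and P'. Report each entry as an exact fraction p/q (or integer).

x̄ = F·x = [-4, -3, 4]
P̄ = F·P·Fᵀ + Q = [18 -22 0; -22 63 -21; 0 -21 28]
y = z − H·x̄ = [-1]
S = H·P̄·Hᵀ + R = [444]
K = P̄·Hᵀ·S⁻¹ = [-11/74; 21/74; 7/148]
x' = x̄ + K·y = [-285/74, -243/74, 585/148]
P' = (I − K·H)·P̄ = [303/37 -121/37 231/74; -121/37 1008/37 -1995/74; 231/74 -1995/74 3997/148]

x' = [-285/74, -243/74, 585/148]
P' = [303/37 -121/37 231/74; -121/37 1008/37 -1995/74; 231/74 -1995/74 3997/148]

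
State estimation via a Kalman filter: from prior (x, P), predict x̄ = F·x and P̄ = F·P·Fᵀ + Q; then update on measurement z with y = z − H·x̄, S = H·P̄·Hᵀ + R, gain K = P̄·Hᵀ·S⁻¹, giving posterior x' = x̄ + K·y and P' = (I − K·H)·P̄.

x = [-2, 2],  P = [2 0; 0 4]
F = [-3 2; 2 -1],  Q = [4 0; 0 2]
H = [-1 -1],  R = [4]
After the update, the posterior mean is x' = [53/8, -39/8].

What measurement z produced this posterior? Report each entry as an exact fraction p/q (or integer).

z = [-1]

x̄ = F·x = [10, -6]
P̄ = F·P·Fᵀ + Q = [38 -20; -20 14]
S = H·P̄·Hᵀ + R = [16]
K = P̄·Hᵀ·S⁻¹ = [-9/8; 3/8]
x' − x̄ = [-27/8, 9/8] = K·y
y = (KᵀK)⁻¹·Kᵀ·(x' − x̄) = [3]
z = y + H·x̄ = [3] + [-4] = [-1]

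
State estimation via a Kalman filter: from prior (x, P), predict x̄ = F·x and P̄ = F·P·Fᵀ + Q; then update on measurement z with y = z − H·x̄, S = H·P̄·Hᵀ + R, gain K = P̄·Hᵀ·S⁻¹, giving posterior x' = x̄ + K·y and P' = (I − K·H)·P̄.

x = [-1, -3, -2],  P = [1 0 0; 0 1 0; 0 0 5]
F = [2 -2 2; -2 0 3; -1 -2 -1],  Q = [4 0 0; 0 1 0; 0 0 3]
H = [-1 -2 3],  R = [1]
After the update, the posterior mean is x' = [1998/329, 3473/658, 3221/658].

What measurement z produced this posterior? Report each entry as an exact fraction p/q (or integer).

z = [-2]

x̄ = F·x = [0, -4, 9]
P̄ = F·P·Fᵀ + Q = [32 26 -8; 26 50 -13; -8 -13 13]
S = H·P̄·Hᵀ + R = [658]
K = P̄·Hᵀ·S⁻¹ = [-54/329; -165/658; 73/658]
x' − x̄ = [1998/329, 6105/658, -2701/658] = K·y
y = (KᵀK)⁻¹·Kᵀ·(x' − x̄) = [-37]
z = y + H·x̄ = [-37] + [35] = [-2]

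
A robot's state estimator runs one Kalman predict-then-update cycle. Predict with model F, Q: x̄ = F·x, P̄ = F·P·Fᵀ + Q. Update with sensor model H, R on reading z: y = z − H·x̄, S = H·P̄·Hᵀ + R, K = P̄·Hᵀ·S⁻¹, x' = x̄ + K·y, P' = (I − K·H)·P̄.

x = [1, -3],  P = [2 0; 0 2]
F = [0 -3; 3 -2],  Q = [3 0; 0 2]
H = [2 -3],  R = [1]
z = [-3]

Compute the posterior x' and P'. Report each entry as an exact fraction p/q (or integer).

x' = [1773/193, 1377/193]
P' = [4017/193 2676/193; 2676/193 1804/193]

x̄ = F·x = [9, 9]
P̄ = F·P·Fᵀ + Q = [21 12; 12 28]
y = z − H·x̄ = [6]
S = H·P̄·Hᵀ + R = [193]
K = P̄·Hᵀ·S⁻¹ = [6/193; -60/193]
x' = x̄ + K·y = [1773/193, 1377/193]
P' = (I − K·H)·P̄ = [4017/193 2676/193; 2676/193 1804/193]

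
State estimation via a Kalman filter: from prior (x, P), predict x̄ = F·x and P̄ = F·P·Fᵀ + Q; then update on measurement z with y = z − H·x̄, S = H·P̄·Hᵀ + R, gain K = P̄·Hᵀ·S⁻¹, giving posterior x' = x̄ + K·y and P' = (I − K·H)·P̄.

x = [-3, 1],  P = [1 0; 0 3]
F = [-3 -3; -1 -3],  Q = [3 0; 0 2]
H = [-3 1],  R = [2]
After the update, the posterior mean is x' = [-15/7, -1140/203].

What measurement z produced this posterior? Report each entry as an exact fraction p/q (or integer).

z = [1]

x̄ = F·x = [6, 0]
P̄ = F·P·Fᵀ + Q = [39 30; 30 30]
S = H·P̄·Hᵀ + R = [203]
K = P̄·Hᵀ·S⁻¹ = [-3/7; -60/203]
x' − x̄ = [-57/7, -1140/203] = K·y
y = (KᵀK)⁻¹·Kᵀ·(x' − x̄) = [19]
z = y + H·x̄ = [19] + [-18] = [1]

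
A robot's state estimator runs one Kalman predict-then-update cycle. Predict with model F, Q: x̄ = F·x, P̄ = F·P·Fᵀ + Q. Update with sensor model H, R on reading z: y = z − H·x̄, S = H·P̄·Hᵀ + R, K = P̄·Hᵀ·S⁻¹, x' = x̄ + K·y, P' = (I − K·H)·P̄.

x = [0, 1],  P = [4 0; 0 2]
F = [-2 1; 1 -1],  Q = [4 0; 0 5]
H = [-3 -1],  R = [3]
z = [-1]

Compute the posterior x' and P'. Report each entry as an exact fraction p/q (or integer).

x' = [12/19, -7/8]
P' = [26/19 -3; -3 69/8]

x̄ = F·x = [1, -1]
P̄ = F·P·Fᵀ + Q = [22 -10; -10 11]
y = z − H·x̄ = [1]
S = H·P̄·Hᵀ + R = [152]
K = P̄·Hᵀ·S⁻¹ = [-7/19; 1/8]
x' = x̄ + K·y = [12/19, -7/8]
P' = (I − K·H)·P̄ = [26/19 -3; -3 69/8]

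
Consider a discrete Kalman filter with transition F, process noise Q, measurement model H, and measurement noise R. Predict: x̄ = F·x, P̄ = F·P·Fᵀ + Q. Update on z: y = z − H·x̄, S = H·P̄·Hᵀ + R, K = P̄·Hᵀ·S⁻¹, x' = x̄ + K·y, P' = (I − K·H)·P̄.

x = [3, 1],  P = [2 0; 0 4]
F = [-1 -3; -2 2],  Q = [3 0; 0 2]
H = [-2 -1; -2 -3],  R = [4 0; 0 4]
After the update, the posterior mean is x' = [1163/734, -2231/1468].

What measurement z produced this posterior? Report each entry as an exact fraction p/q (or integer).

x̄ = F·x = [-6, -4]
P̄ = F·P·Fᵀ + Q = [41 -20; -20 26]
S = H·P̄·Hᵀ + R = [114 82; 82 162]
K = P̄·Hᵀ·S⁻¹ = [-515/734 161/734; 673/1468 -685/1468]
x' − x̄ = [5567/734, 3641/1468] = K·y
y = (KᵀK)⁻¹·Kᵀ·(x' − x̄) = [-18, -23]
z = y + H·x̄ = [-18, -23] + [16, 24] = [-2, 1]

z = [-2, 1]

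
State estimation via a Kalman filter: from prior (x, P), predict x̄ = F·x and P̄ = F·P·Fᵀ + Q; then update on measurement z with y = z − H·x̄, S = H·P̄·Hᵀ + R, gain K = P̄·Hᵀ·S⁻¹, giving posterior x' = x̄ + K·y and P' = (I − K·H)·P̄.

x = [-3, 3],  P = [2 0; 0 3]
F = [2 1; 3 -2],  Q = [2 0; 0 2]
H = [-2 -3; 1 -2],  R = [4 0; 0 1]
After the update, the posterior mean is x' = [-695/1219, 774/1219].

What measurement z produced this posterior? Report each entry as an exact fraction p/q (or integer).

z = [-1, -2]

x̄ = F·x = [-3, -15]
P̄ = F·P·Fᵀ + Q = [13 6; 6 32]
S = H·P̄·Hᵀ + R = [416 172; 172 118]
K = P̄·Hᵀ·S⁻¹ = [-1341/4876 499/1219; -173/1219 -347/1219]
x' − x̄ = [2962/1219, 19059/1219] = K·y
y = (KᵀK)⁻¹·Kᵀ·(x' − x̄) = [-52, -29]
z = y + H·x̄ = [-52, -29] + [51, 27] = [-1, -2]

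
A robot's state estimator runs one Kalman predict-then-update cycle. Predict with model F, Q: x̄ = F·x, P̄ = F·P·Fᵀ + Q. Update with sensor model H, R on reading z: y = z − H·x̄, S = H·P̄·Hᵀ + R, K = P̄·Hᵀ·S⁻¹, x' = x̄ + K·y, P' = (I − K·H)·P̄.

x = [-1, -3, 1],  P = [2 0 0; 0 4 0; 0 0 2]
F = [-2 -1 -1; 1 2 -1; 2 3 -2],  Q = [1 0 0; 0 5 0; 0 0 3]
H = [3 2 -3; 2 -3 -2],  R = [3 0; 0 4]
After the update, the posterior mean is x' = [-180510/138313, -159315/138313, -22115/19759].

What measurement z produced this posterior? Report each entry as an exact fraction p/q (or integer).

z = [-3, 3]

x̄ = F·x = [4, -8, -13]
P̄ = F·P·Fᵀ + Q = [15 -10 -16; -10 25 32; -16 32 55]
S = H·P̄·Hᵀ + R = [517 672; 672 1141]
K = P̄·Hᵀ·S⁻¹ = [3067/19759 -1492/138313; 2876/19759 -31131/138313; -1439/19759 -3274/19759]
x' − x̄ = [-733762/138313, 947189/138313, 234752/19759] = K·y
y = (KᵀK)⁻¹·Kᵀ·(x' − x̄) = [-38, -55]
z = y + H·x̄ = [-38, -55] + [35, 58] = [-3, 3]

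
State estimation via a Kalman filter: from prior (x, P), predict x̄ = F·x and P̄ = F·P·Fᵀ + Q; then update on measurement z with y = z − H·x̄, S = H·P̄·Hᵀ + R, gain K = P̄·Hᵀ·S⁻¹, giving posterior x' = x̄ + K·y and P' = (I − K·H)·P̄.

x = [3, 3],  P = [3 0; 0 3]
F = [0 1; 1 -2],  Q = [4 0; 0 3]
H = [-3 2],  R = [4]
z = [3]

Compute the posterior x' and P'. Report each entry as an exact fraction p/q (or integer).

x̄ = F·x = [3, -3]
P̄ = F·P·Fᵀ + Q = [7 -6; -6 18]
y = z − H·x̄ = [18]
S = H·P̄·Hᵀ + R = [211]
K = P̄·Hᵀ·S⁻¹ = [-33/211; 54/211]
x' = x̄ + K·y = [39/211, 339/211]
P' = (I − K·H)·P̄ = [388/211 516/211; 516/211 882/211]

x' = [39/211, 339/211]
P' = [388/211 516/211; 516/211 882/211]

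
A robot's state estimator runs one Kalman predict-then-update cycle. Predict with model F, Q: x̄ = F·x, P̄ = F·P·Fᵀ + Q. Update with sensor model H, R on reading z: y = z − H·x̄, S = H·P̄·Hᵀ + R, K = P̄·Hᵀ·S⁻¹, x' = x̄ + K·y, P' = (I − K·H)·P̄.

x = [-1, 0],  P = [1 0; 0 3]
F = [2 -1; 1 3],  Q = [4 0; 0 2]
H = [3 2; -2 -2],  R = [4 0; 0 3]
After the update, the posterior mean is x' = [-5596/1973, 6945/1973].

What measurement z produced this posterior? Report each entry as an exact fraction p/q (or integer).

x̄ = F·x = [-2, -1]
P̄ = F·P·Fᵀ + Q = [11 -7; -7 30]
S = H·P̄·Hᵀ + R = [139 -116; -116 111]
K = P̄·Hᵀ·S⁻¹ = [1181/1973 1092/1973; -1007/1973 -1870/1973]
x' − x̄ = [-1650/1973, 8918/1973] = K·y
y = (KᵀK)⁻¹·Kᵀ·(x' − x̄) = [6, -8]
z = y + H·x̄ = [6, -8] + [-8, 6] = [-2, -2]

z = [-2, -2]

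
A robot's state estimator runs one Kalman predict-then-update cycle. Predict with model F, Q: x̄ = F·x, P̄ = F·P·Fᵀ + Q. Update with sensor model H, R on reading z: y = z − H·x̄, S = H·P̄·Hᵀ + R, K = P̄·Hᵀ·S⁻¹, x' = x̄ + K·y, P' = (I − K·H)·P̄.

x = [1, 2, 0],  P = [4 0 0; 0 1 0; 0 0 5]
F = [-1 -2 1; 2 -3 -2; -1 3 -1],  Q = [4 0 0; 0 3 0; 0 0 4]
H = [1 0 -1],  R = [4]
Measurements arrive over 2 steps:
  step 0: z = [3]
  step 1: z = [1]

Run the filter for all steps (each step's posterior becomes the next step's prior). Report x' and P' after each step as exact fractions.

step 0: x̄ = F·x = [-5, -4, 5]
step 0: P̄ = F·P·Fᵀ + Q = [17 -12 -7; -12 48 -7; -7 -7 22]
step 0: y = z − H·x̄ = [13]
step 0: S = H·P̄·Hᵀ + R = [57]
step 0: K = P̄·Hᵀ·S⁻¹ = [8/19; -5/57; -29/57]
step 0: x' = x̄ + K·y = [9/19, -293/57, -92/57]
step 0: P' = (I − K·H)·P̄ = [131/19 -188/19 99/19; -188/19 2711/57 -544/57; 99/19 -544/57 413/57]
step 1: x̄ = F·x = [467/57, 1117/57, -814/57]
step 1: P̄ = F·P·Fᵀ + Q = [11204/57 15862/57 -18442/57; 15862/57 25658/57 -27803/57; -18442/57 -27803/57 32675/57]
step 1: y = z − H·x̄ = [-408/19]
step 1: S = H·P̄·Hᵀ + R = [26997/19]
step 1: K = P̄·Hᵀ·S⁻¹ = [3294/8999; 14555/26997; -17039/26997]
step 1: x' = x̄ + K·y = [8983/26997, 216497/26997, -19646/26997]
step 1: P' = (I − K·H)·P̄ = [166888/26997 -57388/26997 127360/26997; -57388/26997 334181/8999 -38536/8999; 127360/26997 -38536/8999 65172/8999]

step 0: x' = [9/19, -293/57, -92/57], P' = [131/19 -188/19 99/19; -188/19 2711/57 -544/57; 99/19 -544/57 413/57]
step 1: x' = [8983/26997, 216497/26997, -19646/26997], P' = [166888/26997 -57388/26997 127360/26997; -57388/26997 334181/8999 -38536/8999; 127360/26997 -38536/8999 65172/8999]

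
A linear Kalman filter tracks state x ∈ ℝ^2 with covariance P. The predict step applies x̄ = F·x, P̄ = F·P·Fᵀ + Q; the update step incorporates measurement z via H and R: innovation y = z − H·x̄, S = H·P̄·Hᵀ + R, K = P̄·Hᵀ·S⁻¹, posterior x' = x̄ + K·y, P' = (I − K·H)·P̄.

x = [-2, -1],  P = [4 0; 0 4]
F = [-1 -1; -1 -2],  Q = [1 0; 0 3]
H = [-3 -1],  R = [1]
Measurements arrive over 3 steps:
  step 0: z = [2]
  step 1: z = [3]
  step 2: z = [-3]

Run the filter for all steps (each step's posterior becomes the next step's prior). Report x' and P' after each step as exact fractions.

step 0: x' = [-18/59, -1], P' = [24/59 -1; -1 10/3]
step 1: x' = [-5547/11123, -15096/11123], P' = [3727/11123 -9005/11123; -9005/11123 31433/11123]
step 2: x' = [149945/209952, 100727/104976], P' = [209773/629856 -252461/314928; -252461/314928 440077/157464]

step 0: x̄ = F·x = [3, 4]
step 0: P̄ = F·P·Fᵀ + Q = [9 12; 12 23]
step 0: y = z − H·x̄ = [15]
step 0: S = H·P̄·Hᵀ + R = [177]
step 0: K = P̄·Hᵀ·S⁻¹ = [-13/59; -1/3]
step 0: x' = x̄ + K·y = [-18/59, -1]
step 0: P' = (I − K·H)·P̄ = [24/59 -1; -1 10/3]
step 1: x̄ = F·x = [77/59, 136/59]
step 1: P̄ = F·P·Fᵀ + Q = [485/177 721/177; 721/177 2255/177]
step 1: y = z − H·x̄ = [544/59]
step 1: S = H·P̄·Hᵀ + R = [11123/177]
step 1: K = P̄·Hᵀ·S⁻¹ = [-2176/11123; -4418/11123]
step 1: x' = x̄ + K·y = [-5547/11123, -15096/11123]
step 1: P' = (I − K·H)·P̄ = [3727/11123 -9005/11123; -9005/11123 31433/11123]
step 2: x̄ = F·x = [2949/1589, 35739/11123]
step 2: P̄ = F·P·Fᵀ + Q = [577/227 5654/1589; 5654/1589 126808/11123]
step 2: y = z − H·x̄ = [64299/11123]
step 2: S = H·P̄·Hᵀ + R = [629856/11123]
step 2: K = P̄·Hᵀ·S⁻¹ = [-124397/629856; -122771/314928]
step 2: x' = x̄ + K·y = [149945/209952, 100727/104976]
step 2: P' = (I − K·H)·P̄ = [209773/629856 -252461/314928; -252461/314928 440077/157464]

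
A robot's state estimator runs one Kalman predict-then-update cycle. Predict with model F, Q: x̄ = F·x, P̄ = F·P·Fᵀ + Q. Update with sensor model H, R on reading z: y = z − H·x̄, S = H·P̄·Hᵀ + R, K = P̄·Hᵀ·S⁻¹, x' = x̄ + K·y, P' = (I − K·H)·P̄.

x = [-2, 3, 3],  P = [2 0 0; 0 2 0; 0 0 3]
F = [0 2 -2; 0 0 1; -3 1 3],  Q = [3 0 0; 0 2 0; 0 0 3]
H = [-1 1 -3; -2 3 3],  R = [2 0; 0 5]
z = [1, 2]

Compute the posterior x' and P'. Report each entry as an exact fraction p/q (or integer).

x' = [92133/144851, 163189/144851, -8643/144851]
P' = [440023/144851 272852/144851 -32185/144851; 272852/144851 223767/144851 -22139/144851; -32185/144851 -22139/144851 25324/144851]

x̄ = F·x = [0, 3, 18]
P̄ = F·P·Fᵀ + Q = [23 -6 -14; -6 5 9; -14 9 50]
y = z − H·x̄ = [52, -61]
S = H·P̄·Hᵀ + R = [354 -455; -455 994]
K = P̄·Hᵀ·S⁻¹ = [-5044/20693 -31609/144851; 1238/20693 11836/144851; -4709/20693 14785/144851]
x' = x̄ + K·y = [92133/144851, 163189/144851, -8643/144851]
P' = (I − K·H)·P̄ = [440023/144851 272852/144851 -32185/144851; 272852/144851 223767/144851 -22139/144851; -32185/144851 -22139/144851 25324/144851]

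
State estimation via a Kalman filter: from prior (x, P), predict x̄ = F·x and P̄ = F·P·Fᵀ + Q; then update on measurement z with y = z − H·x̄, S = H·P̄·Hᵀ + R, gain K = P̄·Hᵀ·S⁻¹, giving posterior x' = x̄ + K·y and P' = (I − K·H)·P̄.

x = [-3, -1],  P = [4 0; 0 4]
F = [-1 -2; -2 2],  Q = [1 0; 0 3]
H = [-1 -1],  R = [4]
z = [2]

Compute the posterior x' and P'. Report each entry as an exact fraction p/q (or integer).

x' = [7/4, -11/4]
P' = [755/44 -703/44; -703/44 811/44]

x̄ = F·x = [5, 4]
P̄ = F·P·Fᵀ + Q = [21 -8; -8 35]
y = z − H·x̄ = [11]
S = H·P̄·Hᵀ + R = [44]
K = P̄·Hᵀ·S⁻¹ = [-13/44; -27/44]
x' = x̄ + K·y = [7/4, -11/4]
P' = (I − K·H)·P̄ = [755/44 -703/44; -703/44 811/44]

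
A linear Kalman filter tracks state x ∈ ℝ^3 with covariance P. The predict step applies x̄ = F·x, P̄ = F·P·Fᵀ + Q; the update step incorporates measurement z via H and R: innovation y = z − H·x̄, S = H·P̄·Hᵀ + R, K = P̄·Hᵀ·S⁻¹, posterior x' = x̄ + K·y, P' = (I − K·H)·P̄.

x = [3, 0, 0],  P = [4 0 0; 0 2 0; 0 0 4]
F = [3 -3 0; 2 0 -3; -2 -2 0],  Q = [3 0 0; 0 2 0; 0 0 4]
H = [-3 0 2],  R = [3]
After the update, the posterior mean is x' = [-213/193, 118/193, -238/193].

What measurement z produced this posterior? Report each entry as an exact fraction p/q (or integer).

z = [1]

x̄ = F·x = [9, 6, -6]
P̄ = F·P·Fᵀ + Q = [57 24 -12; 24 54 -16; -12 -16 28]
S = H·P̄·Hᵀ + R = [772]
K = P̄·Hᵀ·S⁻¹ = [-195/772; -26/193; 23/193]
x' − x̄ = [-1950/193, -1040/193, 920/193] = K·y
y = (KᵀK)⁻¹·Kᵀ·(x' − x̄) = [40]
z = y + H·x̄ = [40] + [-39] = [1]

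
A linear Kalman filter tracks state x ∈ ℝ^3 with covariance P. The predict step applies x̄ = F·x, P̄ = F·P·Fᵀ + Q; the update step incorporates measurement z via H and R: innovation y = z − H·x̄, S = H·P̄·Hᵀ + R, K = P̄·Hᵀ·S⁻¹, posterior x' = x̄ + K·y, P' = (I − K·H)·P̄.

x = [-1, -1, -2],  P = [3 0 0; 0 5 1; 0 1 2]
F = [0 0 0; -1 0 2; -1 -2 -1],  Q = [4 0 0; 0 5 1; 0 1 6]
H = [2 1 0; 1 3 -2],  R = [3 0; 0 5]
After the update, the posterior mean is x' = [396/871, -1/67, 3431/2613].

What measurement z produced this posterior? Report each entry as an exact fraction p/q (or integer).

x̄ = F·x = [0, -3, 5]
P̄ = F·P·Fᵀ + Q = [4 0 0; 0 16 -4; 0 -4 35]
S = H·P̄·Hᵀ + R = [35 64; 64 341]
K = P̄·Hᵀ·S⁻¹ = [824/2613 -124/2613; 16/67 8/67; 3884/7839 -2614/7839]
x' − x̄ = [396/871, 200/67, -9634/2613] = K·y
y = (KᵀK)⁻¹·Kᵀ·(x' − x̄) = [4, 17]
z = y + H·x̄ = [4, 17] + [-3, -19] = [1, -2]

z = [1, -2]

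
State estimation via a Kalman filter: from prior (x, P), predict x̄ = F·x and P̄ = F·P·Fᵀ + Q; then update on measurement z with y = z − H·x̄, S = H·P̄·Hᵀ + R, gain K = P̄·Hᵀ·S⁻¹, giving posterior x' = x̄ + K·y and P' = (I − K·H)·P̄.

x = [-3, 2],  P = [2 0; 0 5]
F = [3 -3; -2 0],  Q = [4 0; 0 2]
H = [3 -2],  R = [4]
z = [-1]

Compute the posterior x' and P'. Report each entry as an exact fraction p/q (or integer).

x̄ = F·x = [-15, 6]
P̄ = F·P·Fᵀ + Q = [67 -12; -12 10]
y = z − H·x̄ = [56]
S = H·P̄·Hᵀ + R = [791]
K = P̄·Hᵀ·S⁻¹ = [225/791; -8/113]
x' = x̄ + K·y = [105/113, 230/113]
P' = (I − K·H)·P̄ = [2372/791 444/113; 444/113 682/113]

x' = [105/113, 230/113]
P' = [2372/791 444/113; 444/113 682/113]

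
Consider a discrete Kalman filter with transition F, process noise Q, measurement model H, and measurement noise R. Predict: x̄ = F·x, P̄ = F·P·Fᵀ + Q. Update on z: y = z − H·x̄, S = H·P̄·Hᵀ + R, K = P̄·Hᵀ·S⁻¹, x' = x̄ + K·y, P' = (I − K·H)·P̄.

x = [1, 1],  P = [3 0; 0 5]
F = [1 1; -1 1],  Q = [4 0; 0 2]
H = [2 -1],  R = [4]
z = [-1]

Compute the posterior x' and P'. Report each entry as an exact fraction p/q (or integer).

x' = [-1/27, 5/9]
P' = [82/27 40/9; 40/9 28/3]

x̄ = F·x = [2, 0]
P̄ = F·P·Fᵀ + Q = [12 2; 2 10]
y = z − H·x̄ = [-5]
S = H·P̄·Hᵀ + R = [54]
K = P̄·Hᵀ·S⁻¹ = [11/27; -1/9]
x' = x̄ + K·y = [-1/27, 5/9]
P' = (I − K·H)·P̄ = [82/27 40/9; 40/9 28/3]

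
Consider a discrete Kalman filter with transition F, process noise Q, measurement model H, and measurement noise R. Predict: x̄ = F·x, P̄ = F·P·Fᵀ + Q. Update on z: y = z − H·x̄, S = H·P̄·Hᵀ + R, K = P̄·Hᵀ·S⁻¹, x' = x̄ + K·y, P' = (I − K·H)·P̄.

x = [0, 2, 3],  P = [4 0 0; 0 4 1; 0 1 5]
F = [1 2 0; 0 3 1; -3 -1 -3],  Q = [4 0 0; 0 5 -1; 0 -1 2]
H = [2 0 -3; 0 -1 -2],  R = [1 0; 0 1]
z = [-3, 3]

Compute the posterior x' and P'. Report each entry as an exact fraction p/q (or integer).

x̄ = F·x = [4, 9, -11]
P̄ = F·P·Fᵀ + Q = [24 26 -26; 26 52 -38; -26 -38 93]
y = z − H·x̄ = [-44, -10]
S = H·P̄·Hᵀ + R = [1246 496; 496 273]
K = P̄·Hᵀ·S⁻¹ = [10751/47071 -15050/47071; 16707/47071 -26216/47071; -16955/94142 -10116/47071]
x' = x̄ + K·y = [-134260/47071, -49309/47071, -43611/47071]
P' = (I − K·H)·P̄ = [166378/47071 -199620/47071 107335/47071; -199620/47071 303514/47071 -138649/47071; 107335/47071 -138649/47071 148765/94142]

x' = [-134260/47071, -49309/47071, -43611/47071]
P' = [166378/47071 -199620/47071 107335/47071; -199620/47071 303514/47071 -138649/47071; 107335/47071 -138649/47071 148765/94142]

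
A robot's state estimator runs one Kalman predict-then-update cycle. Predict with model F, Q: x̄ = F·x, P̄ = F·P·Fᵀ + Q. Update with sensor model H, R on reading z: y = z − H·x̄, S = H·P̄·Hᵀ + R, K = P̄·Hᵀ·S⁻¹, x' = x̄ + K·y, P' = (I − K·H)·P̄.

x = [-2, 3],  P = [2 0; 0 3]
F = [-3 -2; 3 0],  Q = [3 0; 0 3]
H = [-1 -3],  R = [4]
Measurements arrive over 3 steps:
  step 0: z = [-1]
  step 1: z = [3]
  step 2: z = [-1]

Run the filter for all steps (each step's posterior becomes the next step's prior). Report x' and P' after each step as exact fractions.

step 0: x̄ = F·x = [0, -6]
step 0: P̄ = F·P·Fᵀ + Q = [33 -18; -18 21]
step 0: y = z − H·x̄ = [-19]
step 0: S = H·P̄·Hᵀ + R = [118]
step 0: K = P̄·Hᵀ·S⁻¹ = [21/118; -45/118]
step 0: x' = x̄ + K·y = [-399/118, 147/118]
step 0: P' = (I − K·H)·P̄ = [3453/118 -1179/118; -1179/118 453/118]
step 1: x̄ = F·x = [903/118, -1197/118]
step 1: P̄ = F·P·Fᵀ + Q = [19095/118 -24003/118; -24003/118 31431/118]
step 1: y = z − H·x̄ = [-1167/59]
step 1: S = H·P̄·Hᵀ + R = [79214/59]
step 1: K = P̄·Hᵀ·S⁻¹ = [26457/79214; -35145/79214]
step 1: x' = x̄ + K·y = [41439/39607, -54198/39607]
step 1: P' = (I − K·H)·P̄ = [477312/39607 -176742/39607; -176742/39607 82344/39607]
step 2: x̄ = F·x = [-15921/39607, 124317/39607]
step 2: P̄ = F·P·Fᵀ + Q = [2623101/39607 -3235356/39607; -3235356/39607 4414629/39607]
step 2: y = z − H·x̄ = [317423/39607]
step 2: S = H·P̄·Hᵀ + R = [23101054/39607]
step 2: K = P̄·Hᵀ·S⁻¹ = [7082967/23101054; -10008531/23101054]
step 2: x' = x̄ + K·y = [47479101/23101054, -7702785/23101054]
step 2: P' = (I − K·H)·P̄ = [263286195/23101054 -97206021/23101054; -97206021/23101054 45746715/23101054]

step 0: x' = [-399/118, 147/118], P' = [3453/118 -1179/118; -1179/118 453/118]
step 1: x' = [41439/39607, -54198/39607], P' = [477312/39607 -176742/39607; -176742/39607 82344/39607]
step 2: x' = [47479101/23101054, -7702785/23101054], P' = [263286195/23101054 -97206021/23101054; -97206021/23101054 45746715/23101054]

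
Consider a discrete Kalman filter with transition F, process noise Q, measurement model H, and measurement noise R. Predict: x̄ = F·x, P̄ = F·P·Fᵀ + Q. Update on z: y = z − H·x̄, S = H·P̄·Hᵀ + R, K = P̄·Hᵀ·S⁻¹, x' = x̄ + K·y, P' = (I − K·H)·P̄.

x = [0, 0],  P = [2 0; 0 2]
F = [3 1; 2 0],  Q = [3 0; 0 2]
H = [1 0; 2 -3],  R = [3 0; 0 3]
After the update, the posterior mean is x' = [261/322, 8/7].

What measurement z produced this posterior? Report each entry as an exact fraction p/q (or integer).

z = [1, -2]

x̄ = F·x = [0, 0]
P̄ = F·P·Fᵀ + Q = [23 12; 12 10]
S = H·P̄·Hᵀ + R = [26 10; 10 41]
K = P̄·Hᵀ·S⁻¹ = [281/322 5/161; 4/7 -2/7]
x' − x̄ = [261/322, 8/7] = K·y
y = (KᵀK)⁻¹·Kᵀ·(x' − x̄) = [1, -2]
z = y + H·x̄ = [1, -2] + [0, 0] = [1, -2]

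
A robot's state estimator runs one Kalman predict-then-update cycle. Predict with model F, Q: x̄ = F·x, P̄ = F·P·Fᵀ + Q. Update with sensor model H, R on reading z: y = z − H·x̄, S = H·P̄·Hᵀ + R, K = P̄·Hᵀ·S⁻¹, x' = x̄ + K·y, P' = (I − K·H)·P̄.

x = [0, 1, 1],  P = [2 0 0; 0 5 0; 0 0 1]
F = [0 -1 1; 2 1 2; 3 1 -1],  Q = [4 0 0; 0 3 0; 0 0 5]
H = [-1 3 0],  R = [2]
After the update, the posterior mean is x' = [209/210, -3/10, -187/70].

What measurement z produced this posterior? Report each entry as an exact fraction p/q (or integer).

z = [-2]

x̄ = F·x = [0, 3, 0]
P̄ = F·P·Fᵀ + Q = [10 -3 -6; -3 20 15; -6 15 29]
S = H·P̄·Hᵀ + R = [210]
K = P̄·Hᵀ·S⁻¹ = [-19/210; 3/10; 17/70]
x' − x̄ = [209/210, -33/10, -187/70] = K·y
y = (KᵀK)⁻¹·Kᵀ·(x' − x̄) = [-11]
z = y + H·x̄ = [-11] + [9] = [-2]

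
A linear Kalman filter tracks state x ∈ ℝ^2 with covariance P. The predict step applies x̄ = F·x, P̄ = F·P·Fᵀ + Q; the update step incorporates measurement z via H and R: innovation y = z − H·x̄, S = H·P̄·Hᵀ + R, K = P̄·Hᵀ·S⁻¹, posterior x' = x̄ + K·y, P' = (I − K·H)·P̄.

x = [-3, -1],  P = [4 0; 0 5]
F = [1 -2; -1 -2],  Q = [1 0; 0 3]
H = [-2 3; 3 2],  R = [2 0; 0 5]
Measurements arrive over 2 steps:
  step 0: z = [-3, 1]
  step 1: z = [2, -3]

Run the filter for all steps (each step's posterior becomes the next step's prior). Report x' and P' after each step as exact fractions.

step 0: x̄ = F·x = [-1, 5]
step 0: P̄ = F·P·Fᵀ + Q = [25 16; 16 27]
step 0: y = z − H·x̄ = [-20, -6]
step 0: S = H·P̄·Hᵀ + R = [153 92; 92 530]
step 0: K = P̄·Hᵀ·S⁻¹ = [-5452/36313 16555/72626; 8293/36313 5549/36313]
step 0: x' = x̄ + K·y = [23062/36313, -17589/36313]
step 0: P' = (I − K·H)·P̄ = [22457/72626 3851/36313; 3851/36313 8096/36313]
step 1: x̄ = F·x = [58240/36313, 12116/36313]
step 1: P̄ = F·P·Fᵀ + Q = [129043/72626 42311/72626; 42311/72626 335911/72626]
step 1: y = z − H·x̄ = [152758/36313, -307891/36313]
step 1: S = H·P̄·Hᵀ + R = [3176891/72626 1452763/72626; 1452763/72626 3375893/72626]
step 1: K = P̄·Hᵀ·S⁻¹ = [-15533017/118612119 23259380/118612119; 26931433/118612119 16474762/118612119]
step 1: x' = x̄ + K·y = [-24106854/39537373, 4393884/39537373]
step 1: P' = (I − K·H)·P̄ = [31617136/118612119 10722746/118612119; 10722746/118612119 25102786/118612119]

step 0: x' = [23062/36313, -17589/36313], P' = [22457/72626 3851/36313; 3851/36313 8096/36313]
step 1: x' = [-24106854/39537373, 4393884/39537373], P' = [31617136/118612119 10722746/118612119; 10722746/118612119 25102786/118612119]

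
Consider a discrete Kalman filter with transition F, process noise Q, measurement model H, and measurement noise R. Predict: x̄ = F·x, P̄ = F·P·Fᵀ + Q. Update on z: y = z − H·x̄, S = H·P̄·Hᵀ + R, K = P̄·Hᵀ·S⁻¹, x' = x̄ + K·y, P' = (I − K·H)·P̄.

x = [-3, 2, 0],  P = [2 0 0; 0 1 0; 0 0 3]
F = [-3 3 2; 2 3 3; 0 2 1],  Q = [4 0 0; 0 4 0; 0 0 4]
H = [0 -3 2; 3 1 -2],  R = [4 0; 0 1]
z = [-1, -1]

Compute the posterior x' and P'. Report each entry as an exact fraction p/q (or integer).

x' = [53817/92639, 150531/92639, 196021/92639]
P' = [162311/92639 210774/92639 332229/92639; 210774/92639 381120/92639 504738/92639; 332229/92639 504738/92639 747869/92639]

x̄ = F·x = [15, 0, 4]
P̄ = F·P·Fᵀ + Q = [43 15 12; 15 48 15; 12 15 11]
y = z − H·x̄ = [-9, -38]
S = H·P̄·Hᵀ + R = [300 -131; -131 366]
K = P̄·Hᵀ·S⁻¹ = [8034/92639 33249/92639; -33471/92639 3966/92639; -4619/92639 5687/92639]
x' = x̄ + K·y = [53817/92639, 150531/92639, 196021/92639]
P' = (I − K·H)·P̄ = [162311/92639 210774/92639 332229/92639; 210774/92639 381120/92639 504738/92639; 332229/92639 504738/92639 747869/92639]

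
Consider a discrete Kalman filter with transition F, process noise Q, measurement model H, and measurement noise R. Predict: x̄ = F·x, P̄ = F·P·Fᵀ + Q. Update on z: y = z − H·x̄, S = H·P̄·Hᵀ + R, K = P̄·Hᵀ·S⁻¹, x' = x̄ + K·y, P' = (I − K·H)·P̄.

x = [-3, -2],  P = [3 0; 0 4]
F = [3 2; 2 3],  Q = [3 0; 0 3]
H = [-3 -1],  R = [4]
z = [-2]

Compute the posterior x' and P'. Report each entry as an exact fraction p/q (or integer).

x' = [167/721, 729/721]
P' = [766/721 -1578/721; -1578/721 5442/721]

x̄ = F·x = [-13, -12]
P̄ = F·P·Fᵀ + Q = [46 42; 42 51]
y = z − H·x̄ = [-53]
S = H·P̄·Hᵀ + R = [721]
K = P̄·Hᵀ·S⁻¹ = [-180/721; -177/721]
x' = x̄ + K·y = [167/721, 729/721]
P' = (I − K·H)·P̄ = [766/721 -1578/721; -1578/721 5442/721]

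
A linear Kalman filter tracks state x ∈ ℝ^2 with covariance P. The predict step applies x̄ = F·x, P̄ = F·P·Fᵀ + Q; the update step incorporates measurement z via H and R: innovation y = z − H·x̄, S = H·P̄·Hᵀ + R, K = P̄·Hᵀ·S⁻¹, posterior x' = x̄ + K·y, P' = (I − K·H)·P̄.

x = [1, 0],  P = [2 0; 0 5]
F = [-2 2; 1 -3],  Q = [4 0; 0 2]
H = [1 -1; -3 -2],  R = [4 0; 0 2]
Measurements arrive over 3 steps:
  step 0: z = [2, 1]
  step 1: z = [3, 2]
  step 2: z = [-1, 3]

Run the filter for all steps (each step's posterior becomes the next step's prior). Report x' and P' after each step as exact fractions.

step 0: x' = [2978/5455, -7344/5455], P' = [3836/5455 -4668/5455; -4668/5455 8024/5455]
step 1: x' = [2485462/4615103, -7842797/4615103], P' = [3164380/4615103 -3793308/4615103; -3793308/4615103 6460192/4615103]
step 2: x' = [-4595180152/3752788507, 1681031491/3752788507], P' = [2567981516/3752788507 -3076104204/3752788507; -3076104204/3752788507 5239264832/3752788507]

step 0: x̄ = F·x = [-2, 1]
step 0: P̄ = F·P·Fᵀ + Q = [32 -34; -34 49]
step 0: y = z − H·x̄ = [5, -3]
step 0: S = H·P̄·Hᵀ + R = [153 -32; -32 78]
step 0: K = P̄·Hᵀ·S⁻¹ = [2126/5455 -1086/5455; -3173/5455 -1022/5455]
step 0: x' = x̄ + K·y = [2978/5455, -7344/5455]
step 0: P' = (I − K·H)·P̄ = [3836/5455 -4668/5455; -4668/5455 8024/5455]
step 1: x̄ = F·x = [-20644/5455, 5002/1091]
step 1: P̄ = F·P·Fᵀ + Q = [106604/5455 -18632/1091; -18632/1091 22994/1091]
step 1: y = z − H·x̄ = [62019/5455, -1002/5455]
step 1: S = H·P̄·Hᵀ + R = [429714/5455 -183032/5455; -183032/5455 312306/5455]
step 1: K = P̄·Hᵀ·S⁻¹ = [1739422/4615103 -953262/4615103; -2563375/4615103 -770230/4615103]
step 1: x' = x̄ + K·y = [2485462/4615103, -7842797/4615103]
step 1: P' = (I − K·H)·P̄ = [3164380/4615103 -3793308/4615103; -3793308/4615103 6460192/4615103]
step 2: x̄ = F·x = [-20656518/4615103, 26013853/4615103]
step 2: P̄ = F·P·Fᵀ + Q = [87305164/4615103 -75436376/4615103; -75436376/4615103 93296162/4615103]
step 2: y = z − H·x̄ = [42055268/4615103, 3903461/4615103]
step 2: S = H·P̄·Hᵀ + R = [349934490/4615103 -150759544/4615103; -150759544/4615103 262924818/4615103]
step 2: K = P̄·Hᵀ·S⁻¹ = [108540110/288676039 -775868070/3752788507; -159910943/288676039 -625108526/3752788507]
step 2: x' = x̄ + K·y = [-4595180152/3752788507, 1681031491/3752788507]
step 2: P' = (I − K·H)·P̄ = [2567981516/3752788507 -3076104204/3752788507; -3076104204/3752788507 5239264832/3752788507]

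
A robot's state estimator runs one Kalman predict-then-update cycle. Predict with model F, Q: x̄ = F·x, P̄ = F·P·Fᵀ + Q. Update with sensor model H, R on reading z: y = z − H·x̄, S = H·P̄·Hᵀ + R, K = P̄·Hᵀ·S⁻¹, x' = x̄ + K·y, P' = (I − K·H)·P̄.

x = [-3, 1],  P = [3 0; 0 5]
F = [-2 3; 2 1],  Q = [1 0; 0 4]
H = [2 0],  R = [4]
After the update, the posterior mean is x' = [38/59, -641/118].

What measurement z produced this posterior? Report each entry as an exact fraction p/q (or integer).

x̄ = F·x = [9, -5]
P̄ = F·P·Fᵀ + Q = [58 3; 3 21]
S = H·P̄·Hᵀ + R = [236]
K = P̄·Hᵀ·S⁻¹ = [29/59; 3/118]
x' − x̄ = [-493/59, -51/118] = K·y
y = (KᵀK)⁻¹·Kᵀ·(x' − x̄) = [-17]
z = y + H·x̄ = [-17] + [18] = [1]

z = [1]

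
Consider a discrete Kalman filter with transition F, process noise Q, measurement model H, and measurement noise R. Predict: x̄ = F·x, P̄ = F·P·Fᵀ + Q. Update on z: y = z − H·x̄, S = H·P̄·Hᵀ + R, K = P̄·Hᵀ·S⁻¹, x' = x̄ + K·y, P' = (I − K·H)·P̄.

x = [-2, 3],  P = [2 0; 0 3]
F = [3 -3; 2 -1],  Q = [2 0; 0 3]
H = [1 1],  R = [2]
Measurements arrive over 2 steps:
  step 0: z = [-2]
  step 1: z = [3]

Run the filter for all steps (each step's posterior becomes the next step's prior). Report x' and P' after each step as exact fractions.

step 0: x̄ = F·x = [-15, -7]
step 0: P̄ = F·P·Fᵀ + Q = [47 21; 21 14]
step 0: y = z − H·x̄ = [20]
step 0: S = H·P̄·Hᵀ + R = [105]
step 0: K = P̄·Hᵀ·S⁻¹ = [68/105; 1/3]
step 0: x' = x̄ + K·y = [-43/21, -1/3]
step 0: P' = (I − K·H)·P̄ = [311/105 -5/3; -5/3 7/3]
step 1: x̄ = F·x = [-36/7, -79/21]
step 1: P̄ = F·P·Fᵀ + Q = [2788/35 1392/35; 1392/35 2504/105]
step 1: y = z − H·x̄ = [250/21]
step 1: S = H·P̄·Hᵀ + R = [3886/21]
step 1: K = P̄·Hᵀ·S⁻¹ = [1254/1943; 668/1943]
step 1: x' = x̄ + K·y = [4936/1943, 643/1943]
step 1: P' = (I − K·H)·P̄ = [25052/9715 -12512/9715; -12512/9715 19192/9715]

step 0: x' = [-43/21, -1/3], P' = [311/105 -5/3; -5/3 7/3]
step 1: x' = [4936/1943, 643/1943], P' = [25052/9715 -12512/9715; -12512/9715 19192/9715]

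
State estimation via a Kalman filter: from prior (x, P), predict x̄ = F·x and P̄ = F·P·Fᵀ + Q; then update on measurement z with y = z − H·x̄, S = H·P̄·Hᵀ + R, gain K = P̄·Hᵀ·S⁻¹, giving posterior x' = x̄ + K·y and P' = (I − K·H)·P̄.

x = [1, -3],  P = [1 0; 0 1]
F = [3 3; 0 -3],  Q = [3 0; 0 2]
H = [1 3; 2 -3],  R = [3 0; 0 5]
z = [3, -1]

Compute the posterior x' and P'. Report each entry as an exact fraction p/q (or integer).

x' = [1533/2228, 2073/2228]
P' = [3705/4456 105/4456; 105/4456 905/4456]

x̄ = F·x = [-6, 9]
P̄ = F·P·Fᵀ + Q = [21 -9; -9 11]
y = z − H·x̄ = [-18, 38]
S = H·P̄·Hᵀ + R = [69 -84; -84 296]
K = P̄·Hᵀ·S⁻¹ = [335/1114 1419/4456; 235/1114 -501/4456]
x' = x̄ + K·y = [1533/2228, 2073/2228]
P' = (I − K·H)·P̄ = [3705/4456 105/4456; 105/4456 905/4456]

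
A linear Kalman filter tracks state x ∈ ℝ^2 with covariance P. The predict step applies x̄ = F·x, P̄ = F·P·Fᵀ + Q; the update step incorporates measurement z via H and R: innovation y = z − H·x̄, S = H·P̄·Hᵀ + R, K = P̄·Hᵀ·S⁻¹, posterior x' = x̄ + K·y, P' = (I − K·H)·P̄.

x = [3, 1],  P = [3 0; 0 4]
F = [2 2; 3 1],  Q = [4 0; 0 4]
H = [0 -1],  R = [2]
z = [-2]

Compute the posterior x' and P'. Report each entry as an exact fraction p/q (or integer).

x̄ = F·x = [8, 10]
P̄ = F·P·Fᵀ + Q = [32 26; 26 35]
y = z − H·x̄ = [8]
S = H·P̄·Hᵀ + R = [37]
K = P̄·Hᵀ·S⁻¹ = [-26/37; -35/37]
x' = x̄ + K·y = [88/37, 90/37]
P' = (I − K·H)·P̄ = [508/37 52/37; 52/37 70/37]

x' = [88/37, 90/37]
P' = [508/37 52/37; 52/37 70/37]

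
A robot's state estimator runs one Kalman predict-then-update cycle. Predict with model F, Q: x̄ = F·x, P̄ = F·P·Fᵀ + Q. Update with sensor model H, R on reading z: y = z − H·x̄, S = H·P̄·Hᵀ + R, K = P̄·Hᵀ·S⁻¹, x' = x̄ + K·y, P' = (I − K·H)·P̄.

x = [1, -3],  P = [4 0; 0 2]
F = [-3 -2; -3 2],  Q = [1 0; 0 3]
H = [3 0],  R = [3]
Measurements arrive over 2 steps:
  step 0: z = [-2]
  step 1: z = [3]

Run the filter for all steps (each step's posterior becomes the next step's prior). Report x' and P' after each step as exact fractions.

step 0: x' = [-87/136, -383/34], P' = [45/136 7/34; 7/34 505/17]
step 1: x' = [54436/51247, 52079/51247], P' = [17037/51247 -15755/51247; -15755/51247 793649/51247]

step 0: x̄ = F·x = [3, -9]
step 0: P̄ = F·P·Fᵀ + Q = [45 28; 28 47]
step 0: y = z − H·x̄ = [-11]
step 0: S = H·P̄·Hᵀ + R = [408]
step 0: K = P̄·Hᵀ·S⁻¹ = [45/136; 7/34]
step 0: x' = x̄ + K·y = [-87/136, -383/34]
step 0: P' = (I − K·H)·P̄ = [45/136 7/34; 7/34 505/17]
step 1: x̄ = F·x = [3325/136, -2803/136]
step 1: P̄ = F·P·Fᵀ + Q = [17037/136 -15755/136; -15755/136 16637/136]
step 1: y = z − H·x̄ = [-9567/136]
step 1: S = H·P̄·Hᵀ + R = [153741/136]
step 1: K = P̄·Hᵀ·S⁻¹ = [17037/51247; -15755/51247]
step 1: x' = x̄ + K·y = [54436/51247, 52079/51247]
step 1: P' = (I − K·H)·P̄ = [17037/51247 -15755/51247; -15755/51247 793649/51247]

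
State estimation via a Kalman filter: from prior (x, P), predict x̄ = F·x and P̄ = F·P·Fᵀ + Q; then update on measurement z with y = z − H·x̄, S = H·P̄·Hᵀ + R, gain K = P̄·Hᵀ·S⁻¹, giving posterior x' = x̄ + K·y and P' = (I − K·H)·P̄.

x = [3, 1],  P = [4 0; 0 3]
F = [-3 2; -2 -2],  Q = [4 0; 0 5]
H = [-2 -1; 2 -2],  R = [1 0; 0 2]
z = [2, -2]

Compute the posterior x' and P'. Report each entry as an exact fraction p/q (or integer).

x' = [-7255/7177, -518/7177]
P' = [1192/7177 3/7177; 3/7177 9465/28708]

x̄ = F·x = [-7, -8]
P̄ = F·P·Fᵀ + Q = [52 12; 12 33]
y = z − H·x̄ = [-20, -4]
S = H·P̄·Hᵀ + R = [290 -118; -118 246]
K = P̄·Hᵀ·S⁻¹ = [-2387/7177 1189/7177; -9489/28708 -9453/28708]
x' = x̄ + K·y = [-7255/7177, -518/7177]
P' = (I − K·H)·P̄ = [1192/7177 3/7177; 3/7177 9465/28708]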